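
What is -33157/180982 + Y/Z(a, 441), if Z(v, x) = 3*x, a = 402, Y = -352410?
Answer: -21274577777/79813062 ≈ -266.56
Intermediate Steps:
-33157/180982 + Y/Z(a, 441) = -33157/180982 - 352410/(3*441) = -33157*1/180982 - 352410/1323 = -33157/180982 - 352410*1/1323 = -33157/180982 - 117470/441 = -21274577777/79813062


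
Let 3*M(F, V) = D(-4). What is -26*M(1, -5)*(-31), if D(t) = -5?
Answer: -4030/3 ≈ -1343.3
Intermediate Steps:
M(F, V) = -5/3 (M(F, V) = (⅓)*(-5) = -5/3)
-26*M(1, -5)*(-31) = -26*(-5/3)*(-31) = (130/3)*(-31) = -4030/3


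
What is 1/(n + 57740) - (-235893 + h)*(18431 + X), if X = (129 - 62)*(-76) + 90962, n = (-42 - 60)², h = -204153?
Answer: 3127621375777825/68144 ≈ 4.5897e+10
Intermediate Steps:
n = 10404 (n = (-102)² = 10404)
X = 85870 (X = 67*(-76) + 90962 = -5092 + 90962 = 85870)
1/(n + 57740) - (-235893 + h)*(18431 + X) = 1/(10404 + 57740) - (-235893 - 204153)*(18431 + 85870) = 1/68144 - (-440046)*104301 = 1/68144 - 1*(-45897237846) = 1/68144 + 45897237846 = 3127621375777825/68144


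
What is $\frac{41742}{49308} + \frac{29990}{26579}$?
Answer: $\frac{8803427}{4457678} \approx 1.9749$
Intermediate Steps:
$\frac{41742}{49308} + \frac{29990}{26579} = 41742 \cdot \frac{1}{49308} + 29990 \cdot \frac{1}{26579} = \frac{6957}{8218} + \frac{29990}{26579} = \frac{8803427}{4457678}$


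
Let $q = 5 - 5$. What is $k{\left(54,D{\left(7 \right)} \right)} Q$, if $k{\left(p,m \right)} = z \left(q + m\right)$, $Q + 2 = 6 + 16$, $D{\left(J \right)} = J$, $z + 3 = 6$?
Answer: $420$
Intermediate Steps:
$z = 3$ ($z = -3 + 6 = 3$)
$q = 0$ ($q = 5 - 5 = 0$)
$Q = 20$ ($Q = -2 + \left(6 + 16\right) = -2 + 22 = 20$)
$k{\left(p,m \right)} = 3 m$ ($k{\left(p,m \right)} = 3 \left(0 + m\right) = 3 m$)
$k{\left(54,D{\left(7 \right)} \right)} Q = 3 \cdot 7 \cdot 20 = 21 \cdot 20 = 420$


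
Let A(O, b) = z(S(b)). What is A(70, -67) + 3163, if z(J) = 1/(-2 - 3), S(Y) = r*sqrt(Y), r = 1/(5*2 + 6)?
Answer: 15814/5 ≈ 3162.8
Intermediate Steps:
r = 1/16 (r = 1/(10 + 6) = 1/16 ≈ 0.062500)
S(Y) = sqrt(Y)/16
z(J) = -1/5 (z(J) = 1/(-5) = -1/5)
A(O, b) = -1/5
A(70, -67) + 3163 = -1/5 + 3163 = 15814/5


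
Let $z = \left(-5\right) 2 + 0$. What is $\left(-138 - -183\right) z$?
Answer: $-450$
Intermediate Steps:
$z = -10$ ($z = -10 + 0 = -10$)
$\left(-138 - -183\right) z = \left(-138 - -183\right) \left(-10\right) = \left(-138 + 183\right) \left(-10\right) = 45 \left(-10\right) = -450$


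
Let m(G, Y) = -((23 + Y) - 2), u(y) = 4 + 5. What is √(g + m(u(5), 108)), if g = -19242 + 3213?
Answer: I*√16158 ≈ 127.11*I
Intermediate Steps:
u(y) = 9
m(G, Y) = -21 - Y (m(G, Y) = -(21 + Y) = -21 - Y)
g = -16029
√(g + m(u(5), 108)) = √(-16029 + (-21 - 1*108)) = √(-16029 + (-21 - 108)) = √(-16029 - 129) = √(-16158) = I*√16158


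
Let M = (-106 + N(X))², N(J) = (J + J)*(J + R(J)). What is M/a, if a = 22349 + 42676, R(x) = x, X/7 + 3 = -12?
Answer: 1935472036/65025 ≈ 29765.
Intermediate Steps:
X = -105 (X = -21 + 7*(-12) = -21 - 84 = -105)
N(J) = 4*J² (N(J) = (J + J)*(J + J) = (2*J)*(2*J) = 4*J²)
M = 1935472036 (M = (-106 + 4*(-105)²)² = (-106 + 4*11025)² = (-106 + 44100)² = 43994² = 1935472036)
a = 65025
M/a = 1935472036/65025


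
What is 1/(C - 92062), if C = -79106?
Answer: -1/171168 ≈ -5.8422e-6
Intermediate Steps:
1/(C - 92062) = 1/(-79106 - 92062) = 1/(-171168) = -1/171168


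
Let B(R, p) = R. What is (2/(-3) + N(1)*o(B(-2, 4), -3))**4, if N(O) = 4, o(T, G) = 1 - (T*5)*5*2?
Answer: 2143588810000/81 ≈ 2.6464e+10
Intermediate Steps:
o(T, G) = 1 - 50*T (o(T, G) = 1 - (5*T)*5*2 = 1 - 25*T*2 = 1 - 50*T)
(2/(-3) + N(1)*o(B(-2, 4), -3))**4 = (2/(-3) + 4*(1 - 50*(-2)))**4 = (2*(-1/3) + 4*(1 + 100))**4 = (-2/3 + 4*101)**4 = (-2/3 + 404)**4 = (1210/3)**4 = 2143588810000/81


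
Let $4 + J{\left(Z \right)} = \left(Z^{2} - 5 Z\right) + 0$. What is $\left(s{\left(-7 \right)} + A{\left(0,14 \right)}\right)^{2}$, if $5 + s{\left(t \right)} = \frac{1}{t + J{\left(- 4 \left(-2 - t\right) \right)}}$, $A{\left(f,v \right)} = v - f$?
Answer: $\frac{19377604}{239121} \approx 81.037$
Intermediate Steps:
$J{\left(Z \right)} = -4 + Z^{2} - 5 Z$ ($J{\left(Z \right)} = -4 + \left(\left(Z^{2} - 5 Z\right) + 0\right) = -4 + \left(Z^{2} - 5 Z\right) = -4 + Z^{2} - 5 Z$)
$s{\left(t \right)} = -5 + \frac{1}{-44 + \left(8 + 4 t\right)^{2} - 19 t}$ ($s{\left(t \right)} = -5 + \frac{1}{t - \left(4 - 16 \left(-2 - t\right)^{2} + 5 \left(-4\right) \left(-2 - t\right)\right)} = -5 + \frac{1}{t - \left(4 - \left(8 + 4 t\right)^{2} + 5 \left(8 + 4 t\right)\right)} = -5 + \frac{1}{t - \left(44 - \left(8 + 4 t\right)^{2} + 20 t\right)} = -5 + \frac{1}{-44 + \left(8 + 4 t\right)^{2} - 19 t}$)
$\left(s{\left(-7 \right)} + A{\left(0,14 \right)}\right)^{2} = \left(\frac{-99 - -1575 - 80 \left(-7\right)^{2}}{20 + 16 \left(-7\right)^{2} + 45 \left(-7\right)} + \left(14 - 0\right)\right)^{2} = \left(\frac{-99 + 1575 - 3920}{20 + 16 \cdot 49 - 315} + \left(14 + 0\right)\right)^{2} = \left(\frac{-99 + 1575 - 3920}{20 + 784 - 315} + 14\right)^{2} = \left(\frac{1}{489} \left(-2444\right) + 14\right)^{2} = \left(- \frac{2444}{489} + 14\right)^{2} = \left(\frac{4402}{489}\right)^{2} = \frac{19377604}{239121}$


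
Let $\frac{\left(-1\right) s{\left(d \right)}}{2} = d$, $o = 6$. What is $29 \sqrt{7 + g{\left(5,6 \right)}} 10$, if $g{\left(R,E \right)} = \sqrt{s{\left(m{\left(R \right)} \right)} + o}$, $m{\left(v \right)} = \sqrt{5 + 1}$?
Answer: $290 \sqrt{7 + \sqrt{2} \sqrt{3 - \sqrt{6}}} \approx 822.77$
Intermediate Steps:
$m{\left(v \right)} = \sqrt{6}$
$s{\left(d \right)} = - 2 d$
$g{\left(R,E \right)} = \sqrt{6 - 2 \sqrt{6}}$ ($g{\left(R,E \right)} = \sqrt{- 2 \sqrt{6} + 6} = \sqrt{6 - 2 \sqrt{6}}$)
$29 \sqrt{7 + g{\left(5,6 \right)}} 10 = 29 \sqrt{7 + \sqrt{6 - 2 \sqrt{6}}} \cdot 10 = 290 \sqrt{7 + \sqrt{6 - 2 \sqrt{6}}}$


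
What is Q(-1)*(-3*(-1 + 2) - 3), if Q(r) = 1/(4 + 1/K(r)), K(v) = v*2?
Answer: -12/7 ≈ -1.7143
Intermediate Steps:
K(v) = 2*v
Q(r) = 1/(4 + 1/(2*r))
Q(-1)*(-3*(-1 + 2) - 3) = (2*(-1)/(1 + 8*(-1)))*(-3*(-1 + 2) - 3) = (2*(-1)/(1 - 8))*(-3 - 3) = (2*(-1)/(-7))*(-1*3 - 3) = (2*(-1)*(-1/7))*(-3 - 3) = (2/7)*(-6) = -12/7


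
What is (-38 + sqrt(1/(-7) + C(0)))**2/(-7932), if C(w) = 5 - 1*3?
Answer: -10121/55524 + 19*sqrt(91)/13881 ≈ -0.16922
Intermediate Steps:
C(w) = 2 (C(w) = 5 - 3 = 2)
(-38 + sqrt(1/(-7) + C(0)))**2/(-7932) = (-38 + sqrt(1/(-7) + 2))**2/(-7932) = (-38 + sqrt(-1/7 + 2))**2*(-1/7932) = (-38 + sqrt(13/7))**2*(-1/7932) = (-38 + sqrt(91)/7)**2*(-1/7932) = -(-38 + sqrt(91)/7)**2/7932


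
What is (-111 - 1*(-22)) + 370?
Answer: 281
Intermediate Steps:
(-111 - 1*(-22)) + 370 = (-111 + 22) + 370 = -89 + 370 = 281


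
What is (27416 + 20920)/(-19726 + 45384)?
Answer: 24168/12829 ≈ 1.8839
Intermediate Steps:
(27416 + 20920)/(-19726 + 45384) = 48336/25658 = 48336*(1/25658) = 24168/12829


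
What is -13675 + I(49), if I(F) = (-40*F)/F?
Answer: -13715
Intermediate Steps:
I(F) = -40
-13675 + I(49) = -13675 - 40 = -13715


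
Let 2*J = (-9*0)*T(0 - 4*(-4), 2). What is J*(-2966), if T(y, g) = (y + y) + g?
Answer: 0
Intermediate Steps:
T(y, g) = g + 2*y (T(y, g) = 2*y + g = g + 2*y)
J = 0 (J = ((-9*0)*(2 + 2*(0 - 4*(-4))))/2 = (0*(2 + 2*(0 + 16)))/2 = (0*(2 + 2*16))/2 = (0*(2 + 32))/2 = (0*34)/2 = (½)*0 = 0)
J*(-2966) = 0*(-2966) = 0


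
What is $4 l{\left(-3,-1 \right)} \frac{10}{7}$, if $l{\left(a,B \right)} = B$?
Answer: $- \frac{40}{7} \approx -5.7143$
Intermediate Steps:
$4 l{\left(-3,-1 \right)} \frac{10}{7} = 4 \left(-1\right) \frac{10}{7} = - 4 \cdot 10 \cdot \frac{1}{7} = \left(-4\right) \frac{10}{7} = - \frac{40}{7}$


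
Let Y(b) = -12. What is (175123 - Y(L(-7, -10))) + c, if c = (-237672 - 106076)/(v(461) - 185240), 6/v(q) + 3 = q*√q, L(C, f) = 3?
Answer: 147193908668590116357679/840450789691009631 + 237701742*√461/840450789691009631 ≈ 1.7514e+5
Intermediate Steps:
v(q) = 6/(-3 + q^(3/2)) (v(q) = 6/(-3 + q*√q) = 6/(-3 + q^(3/2)))
c = -343748/(-185240 + 6/(-3 + 461*√461)) (c = (-237672 - 106076)/(6/(-3 + 461^(3/2)) - 185240) = -343748/(6/(-3 + 461*√461) - 185240) = -343748/(-185240 + 6/(-3 + 461*√461)) ≈ 1.8557)
(175123 - Y(L(-7, -10))) + c = (175123 - 1*(-12)) + (1559616055144632494/840450789691009631 + 237701742*√461/840450789691009631) = (175123 + 12) + (1559616055144632494/840450789691009631 + 237701742*√461/840450789691009631) = 175135 + (1559616055144632494/840450789691009631 + 237701742*√461/840450789691009631) = 147193908668590116357679/840450789691009631 + 237701742*√461/840450789691009631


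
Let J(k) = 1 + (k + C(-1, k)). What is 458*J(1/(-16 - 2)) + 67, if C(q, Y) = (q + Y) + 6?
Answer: 24877/9 ≈ 2764.1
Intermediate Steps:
C(q, Y) = 6 + Y + q (C(q, Y) = (Y + q) + 6 = 6 + Y + q)
J(k) = 6 + 2*k (J(k) = 1 + (k + (6 + k - 1)) = 1 + (k + (5 + k)) = 1 + (5 + 2*k) = 6 + 2*k)
458*J(1/(-16 - 2)) + 67 = 458*(6 + 2/(-16 - 2)) + 67 = 458*(6 + 2/(-18)) + 67 = 458*(6 + 2*(-1/18)) + 67 = 458*(6 - ⅑) + 67 = 458*(53/9) + 67 = 24274/9 + 67 = 24877/9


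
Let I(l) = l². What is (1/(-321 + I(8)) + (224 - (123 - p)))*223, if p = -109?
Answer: -458711/257 ≈ -1784.9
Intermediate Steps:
(1/(-321 + I(8)) + (224 - (123 - p)))*223 = (1/(-321 + 8²) + (224 - (123 - 1*(-109))))*223 = (1/(-321 + 64) + (224 - (123 + 109)))*223 = (1/(-257) + (224 - 1*232))*223 = (-1/257 + (224 - 232))*223 = (-1/257 - 8)*223 = -2057/257*223 = -458711/257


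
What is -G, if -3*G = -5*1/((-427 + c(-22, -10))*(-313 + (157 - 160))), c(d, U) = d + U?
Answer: -5/435132 ≈ -1.1491e-5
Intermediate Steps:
c(d, U) = U + d
G = 5/435132 (G = -(-5)/(3*((-313 + (157 - 160))*(-427 + (-10 - 22)))) = -(-5)/(3*((-313 - 3)*(-427 - 32))) = -(-5)/(3*((-316*(-459)))) = -(-5)/(3*145044) = -⅓*(-5/145044) = 5/435132 ≈ 1.1491e-5)
-G = -1*5/435132 = -5/435132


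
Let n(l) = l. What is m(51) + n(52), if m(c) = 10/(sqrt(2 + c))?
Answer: 52 + 10*sqrt(53)/53 ≈ 53.374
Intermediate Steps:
m(c) = 10/sqrt(2 + c)
m(51) + n(52) = 10/sqrt(2 + 51) + 52 = 10/sqrt(53) + 52 = 10*(sqrt(53)/53) + 52 = 10*sqrt(53)/53 + 52 = 52 + 10*sqrt(53)/53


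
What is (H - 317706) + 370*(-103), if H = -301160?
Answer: -656976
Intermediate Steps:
(H - 317706) + 370*(-103) = (-301160 - 317706) + 370*(-103) = -618866 - 38110 = -656976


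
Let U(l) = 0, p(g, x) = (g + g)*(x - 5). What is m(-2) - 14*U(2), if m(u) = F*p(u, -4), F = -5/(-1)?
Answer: 180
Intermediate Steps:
p(g, x) = 2*g*(-5 + x) (p(g, x) = (2*g)*(-5 + x) = 2*g*(-5 + x))
F = 5 (F = -5*(-1) = 5)
m(u) = -90*u (m(u) = 5*(2*u*(-5 - 4)) = 5*(2*u*(-9)) = 5*(-18*u) = -90*u)
m(-2) - 14*U(2) = -90*(-2) - 14*0 = 180 + 0 = 180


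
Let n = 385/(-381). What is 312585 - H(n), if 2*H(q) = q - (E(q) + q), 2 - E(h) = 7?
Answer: 625165/2 ≈ 3.1258e+5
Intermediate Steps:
E(h) = -5 (E(h) = 2 - 1*7 = 2 - 7 = -5)
n = -385/381 (n = 385*(-1/381) = -385/381 ≈ -1.0105)
H(q) = 5/2 (H(q) = (q - (-5 + q))/2 = (q + (5 - q))/2 = (½)*5 = 5/2)
312585 - H(n) = 312585 - 1*5/2 = 312585 - 5/2 = 625165/2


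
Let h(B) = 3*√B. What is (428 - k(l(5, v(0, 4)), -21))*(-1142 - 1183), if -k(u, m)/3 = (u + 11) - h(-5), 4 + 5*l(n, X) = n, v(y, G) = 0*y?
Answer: -1073220 + 20925*I*√5 ≈ -1.0732e+6 + 46790.0*I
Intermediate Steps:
v(y, G) = 0
l(n, X) = -⅘ + n/5
k(u, m) = -33 - 3*u + 9*I*√5 (k(u, m) = -3*((u + 11) - 3*√(-5)) = -3*((11 + u) - 3*I*√5) = -3*(11 + u - 3*I*√5) = -33 - 3*u + 9*I*√5)
(428 - k(l(5, v(0, 4)), -21))*(-1142 - 1183) = (428 - (-33 - 3*(-⅘ + (⅕)*5) + 9*I*√5))*(-1142 - 1183) = (428 - (-33 - 3*(-⅘ + 1) + 9*I*√5))*(-2325) = (428 - (-33 - 3*⅕ + 9*I*√5))*(-2325) = (428 - (-33 - ⅗ + 9*I*√5))*(-2325) = (428 - (-168/5 + 9*I*√5))*(-2325) = (428 + (168/5 - 9*I*√5))*(-2325) = (2308/5 - 9*I*√5)*(-2325) = -1073220 + 20925*I*√5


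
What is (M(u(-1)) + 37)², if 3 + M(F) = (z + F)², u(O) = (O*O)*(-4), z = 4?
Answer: 1156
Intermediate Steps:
u(O) = -4*O² (u(O) = O²*(-4) = -4*O²)
M(F) = -3 + (4 + F)²
(M(u(-1)) + 37)² = ((-3 + (4 - 4*(-1)²)²) + 37)² = ((-3 + (4 - 4*1)²) + 37)² = ((-3 + (4 - 4)²) + 37)² = ((-3 + 0²) + 37)² = ((-3 + 0) + 37)² = (-3 + 37)² = 34² = 1156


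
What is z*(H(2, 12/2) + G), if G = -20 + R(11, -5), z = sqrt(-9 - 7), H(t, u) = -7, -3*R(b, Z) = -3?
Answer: -104*I ≈ -104.0*I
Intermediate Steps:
R(b, Z) = 1 (R(b, Z) = -1/3*(-3) = 1)
z = 4*I (z = sqrt(-16) = 4*I ≈ 4.0*I)
G = -19 (G = -20 + 1 = -19)
z*(H(2, 12/2) + G) = (4*I)*(-7 - 19) = (4*I)*(-26) = -104*I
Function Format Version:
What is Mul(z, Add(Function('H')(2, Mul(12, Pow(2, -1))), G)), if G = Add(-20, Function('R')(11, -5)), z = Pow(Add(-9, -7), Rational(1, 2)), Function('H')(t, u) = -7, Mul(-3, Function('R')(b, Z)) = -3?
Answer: Mul(-104, I) ≈ Mul(-104.00, I)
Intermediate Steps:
Function('R')(b, Z) = 1 (Function('R')(b, Z) = Mul(Rational(-1, 3), -3) = 1)
z = Mul(4, I) (z = Pow(-16, Rational(1, 2)) = Mul(4, I) ≈ Mul(4.0000, I))
G = -19 (G = Add(-20, 1) = -19)
Mul(z, Add(Function('H')(2, Mul(12, Pow(2, -1))), G)) = Mul(Mul(4, I), Add(-7, -19)) = Mul(Mul(4, I), -26) = Mul(-104, I)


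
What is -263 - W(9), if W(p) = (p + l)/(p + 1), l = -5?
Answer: -1317/5 ≈ -263.40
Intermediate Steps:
W(p) = (-5 + p)/(1 + p) (W(p) = (p - 5)/(p + 1) = (-5 + p)/(1 + p))
-263 - W(9) = -263 - (-5 + 9)/(1 + 9) = -263 - 4/10 = -263 - 1*⅖ = -263 - ⅖ = -1317/5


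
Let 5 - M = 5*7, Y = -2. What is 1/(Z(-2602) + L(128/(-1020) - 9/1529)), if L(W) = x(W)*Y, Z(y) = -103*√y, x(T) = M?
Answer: 30/13804109 + 103*I*√2602/27608218 ≈ 2.1733e-6 + 0.00019031*I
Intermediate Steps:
M = -30 (M = 5 - 5*7 = 5 - 1*35 = 5 - 35 = -30)
x(T) = -30
L(W) = 60 (L(W) = -30*(-2) = 60)
1/(Z(-2602) + L(128/(-1020) - 9/1529)) = 1/(-103*I*√2602 + 60) = 1/(60 - 103*I*√2602)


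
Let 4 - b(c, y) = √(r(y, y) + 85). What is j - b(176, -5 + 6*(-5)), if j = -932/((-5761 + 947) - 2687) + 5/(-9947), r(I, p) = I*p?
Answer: -289216689/74612447 + √1310 ≈ 32.318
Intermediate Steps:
j = 9233099/74612447 (j = -932/(-4814 - 2687) + 5*(-1/9947) = -932/(-7501) - 5/9947 = -932*(-1/7501) - 5/9947 = 932/7501 - 5/9947 = 9233099/74612447 ≈ 0.12375)
b(c, y) = 4 - √(85 + y²) (b(c, y) = 4 - √(y*y + 85) = 4 - √(y² + 85) = 4 - √(85 + y²))
j - b(176, -5 + 6*(-5)) = 9233099/74612447 - (4 - √(85 + (-5 + 6*(-5))²)) = 9233099/74612447 - (4 - √(85 + (-5 - 30)²)) = 9233099/74612447 - (4 - √(85 + (-35)²)) = 9233099/74612447 - (4 - √(85 + 1225)) = 9233099/74612447 - (4 - √1310) = 9233099/74612447 + (-4 + √1310) = -289216689/74612447 + √1310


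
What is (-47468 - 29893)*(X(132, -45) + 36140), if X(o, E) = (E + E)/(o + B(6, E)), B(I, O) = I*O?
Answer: -64305170835/23 ≈ -2.7959e+9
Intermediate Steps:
X(o, E) = 2*E/(o + 6*E) (X(o, E) = (E + E)/(o + 6*E) = (2*E)/(o + 6*E) = 2*E/(o + 6*E))
(-47468 - 29893)*(X(132, -45) + 36140) = (-47468 - 29893)*(2*(-45)/(132 + 6*(-45)) + 36140) = -77361*(2*(-45)/(132 - 270) + 36140) = -77361*(2*(-45)/(-138) + 36140) = -77361*(2*(-45)*(-1/138) + 36140) = -77361*(15/23 + 36140) = -77361*831235/23 = -64305170835/23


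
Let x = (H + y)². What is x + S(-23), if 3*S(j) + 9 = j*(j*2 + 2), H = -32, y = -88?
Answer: 44203/3 ≈ 14734.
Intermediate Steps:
S(j) = -3 + j*(2 + 2*j)/3 (S(j) = -3 + (j*(j*2 + 2))/3 = -3 + (j*(2*j + 2))/3 = -3 + (j*(2 + 2*j))/3 = -3 + j*(2 + 2*j)/3)
x = 14400 (x = (-32 - 88)² = (-120)² = 14400)
x + S(-23) = 14400 + (-3 + (⅔)*(-23) + (⅔)*(-23)²) = 14400 + (-3 - 46/3 + (⅔)*529) = 14400 + (-3 - 46/3 + 1058/3) = 14400 + 1003/3 = 44203/3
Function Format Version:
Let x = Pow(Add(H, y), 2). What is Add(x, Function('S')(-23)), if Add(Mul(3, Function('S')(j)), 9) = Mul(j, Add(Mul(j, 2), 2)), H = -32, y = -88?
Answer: Rational(44203, 3) ≈ 14734.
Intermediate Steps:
Function('S')(j) = Add(-3, Mul(Rational(1, 3), j, Add(2, Mul(2, j)))) (Function('S')(j) = Add(-3, Mul(Rational(1, 3), Mul(j, Add(Mul(j, 2), 2)))) = Add(-3, Mul(Rational(1, 3), Mul(j, Add(Mul(2, j), 2)))) = Add(-3, Mul(Rational(1, 3), Mul(j, Add(2, Mul(2, j))))) = Add(-3, Mul(Rational(1, 3), j, Add(2, Mul(2, j)))))
x = 14400 (x = Pow(Add(-32, -88), 2) = Pow(-120, 2) = 14400)
Add(x, Function('S')(-23)) = Add(14400, Add(-3, Mul(Rational(2, 3), -23), Mul(Rational(2, 3), Pow(-23, 2)))) = Add(14400, Add(-3, Rational(-46, 3), Mul(Rational(2, 3), 529))) = Add(14400, Add(-3, Rational(-46, 3), Rational(1058, 3))) = Add(14400, Rational(1003, 3)) = Rational(44203, 3)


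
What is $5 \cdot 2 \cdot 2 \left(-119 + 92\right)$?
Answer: $-540$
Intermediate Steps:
$5 \cdot 2 \cdot 2 \left(-119 + 92\right) = 10 \cdot 2 \left(-27\right) = 20 \left(-27\right) = -540$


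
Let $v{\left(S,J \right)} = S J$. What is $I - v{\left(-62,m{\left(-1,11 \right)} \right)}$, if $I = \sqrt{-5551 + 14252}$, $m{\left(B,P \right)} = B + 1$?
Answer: $\sqrt{8701} \approx 93.279$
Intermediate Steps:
$m{\left(B,P \right)} = 1 + B$
$v{\left(S,J \right)} = J S$
$I = \sqrt{8701} \approx 93.279$
$I - v{\left(-62,m{\left(-1,11 \right)} \right)} = \sqrt{8701} - \left(1 - 1\right) \left(-62\right) = \sqrt{8701} - 0 \left(-62\right) = \sqrt{8701} - 0 = \sqrt{8701} + 0 = \sqrt{8701}$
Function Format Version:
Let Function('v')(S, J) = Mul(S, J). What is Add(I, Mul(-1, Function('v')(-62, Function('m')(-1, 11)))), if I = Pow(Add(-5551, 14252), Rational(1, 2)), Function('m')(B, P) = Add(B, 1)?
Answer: Pow(8701, Rational(1, 2)) ≈ 93.279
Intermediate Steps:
Function('m')(B, P) = Add(1, B)
Function('v')(S, J) = Mul(J, S)
I = Pow(8701, Rational(1, 2)) ≈ 93.279
Add(I, Mul(-1, Function('v')(-62, Function('m')(-1, 11)))) = Add(Pow(8701, Rational(1, 2)), Mul(-1, Mul(Add(1, -1), -62))) = Add(Pow(8701, Rational(1, 2)), Mul(-1, Mul(0, -62))) = Add(Pow(8701, Rational(1, 2)), Mul(-1, 0)) = Add(Pow(8701, Rational(1, 2)), 0) = Pow(8701, Rational(1, 2))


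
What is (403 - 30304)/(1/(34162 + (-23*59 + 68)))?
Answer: -982935573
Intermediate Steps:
(403 - 30304)/(1/(34162 + (-23*59 + 68))) = -29901/(1/(34162 + (-1357 + 68))) = -29901/(1/(34162 - 1289)) = -29901/(1/32873) = -29901/1/32873 = -29901*32873 = -982935573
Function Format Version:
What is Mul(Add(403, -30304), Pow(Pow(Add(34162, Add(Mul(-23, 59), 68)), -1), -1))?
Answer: -982935573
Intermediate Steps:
Mul(Add(403, -30304), Pow(Pow(Add(34162, Add(Mul(-23, 59), 68)), -1), -1)) = Mul(-29901, Pow(Pow(Add(34162, Add(-1357, 68)), -1), -1)) = Mul(-29901, Pow(Pow(Add(34162, -1289), -1), -1)) = Mul(-29901, Pow(Pow(32873, -1), -1)) = Mul(-29901, Pow(Rational(1, 32873), -1)) = Mul(-29901, 32873) = -982935573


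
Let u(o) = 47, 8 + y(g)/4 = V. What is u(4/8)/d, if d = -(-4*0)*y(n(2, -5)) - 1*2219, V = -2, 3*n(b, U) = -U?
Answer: -47/2219 ≈ -0.021181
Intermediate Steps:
n(b, U) = -U/3 (n(b, U) = (-U)/3 = -U/3)
y(g) = -40 (y(g) = -32 + 4*(-2) = -32 - 8 = -40)
d = -2219 (d = -(-4*0)*(-40) - 1*2219 = -0*(-40) - 2219 = -1*0 - 2219 = 0 - 2219 = -2219)
u(4/8)/d = 47/(-2219) = 47*(-1/2219) = -47/2219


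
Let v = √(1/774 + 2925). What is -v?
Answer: -√194699786/258 ≈ -54.083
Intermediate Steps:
v = √194699786/258 (v = √(1/774 + 2925) = √(2263951/774) = √194699786/258 ≈ 54.083)
-v = -√194699786/258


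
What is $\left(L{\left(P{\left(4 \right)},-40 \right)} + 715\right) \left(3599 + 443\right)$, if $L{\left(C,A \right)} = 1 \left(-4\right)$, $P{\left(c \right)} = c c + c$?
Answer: $2873862$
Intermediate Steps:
$P{\left(c \right)} = c + c^{2}$ ($P{\left(c \right)} = c^{2} + c = c + c^{2}$)
$L{\left(C,A \right)} = -4$
$\left(L{\left(P{\left(4 \right)},-40 \right)} + 715\right) \left(3599 + 443\right) = \left(-4 + 715\right) \left(3599 + 443\right) = 711 \cdot 4042 = 2873862$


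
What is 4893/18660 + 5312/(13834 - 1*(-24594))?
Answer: 23929177/59755540 ≈ 0.40045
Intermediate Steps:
4893/18660 + 5312/(13834 - 1*(-24594)) = 4893*(1/18660) + 5312/(13834 + 24594) = 1631/6220 + 5312/38428 = 1631/6220 + 5312*(1/38428) = 1631/6220 + 1328/9607 = 23929177/59755540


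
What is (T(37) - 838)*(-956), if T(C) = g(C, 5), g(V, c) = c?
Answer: 796348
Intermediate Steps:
T(C) = 5
(T(37) - 838)*(-956) = (5 - 838)*(-956) = -833*(-956) = 796348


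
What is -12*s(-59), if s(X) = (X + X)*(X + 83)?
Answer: 33984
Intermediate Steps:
s(X) = 2*X*(83 + X) (s(X) = (2*X)*(83 + X) = 2*X*(83 + X))
-12*s(-59) = -24*(-59)*(83 - 59) = -24*(-59)*24 = -12*(-2832) = 33984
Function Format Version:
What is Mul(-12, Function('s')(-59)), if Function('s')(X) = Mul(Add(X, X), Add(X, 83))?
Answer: 33984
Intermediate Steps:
Function('s')(X) = Mul(2, X, Add(83, X)) (Function('s')(X) = Mul(Mul(2, X), Add(83, X)) = Mul(2, X, Add(83, X)))
Mul(-12, Function('s')(-59)) = Mul(-12, Mul(2, -59, Add(83, -59))) = Mul(-12, Mul(2, -59, 24)) = Mul(-12, -2832) = 33984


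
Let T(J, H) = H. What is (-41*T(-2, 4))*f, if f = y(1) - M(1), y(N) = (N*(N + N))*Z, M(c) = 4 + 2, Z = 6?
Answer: -984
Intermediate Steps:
M(c) = 6
y(N) = 12*N² (y(N) = (N*(N + N))*6 = (N*(2*N))*6 = (2*N²)*6 = 12*N²)
f = 6 (f = 12*1² - 1*6 = 12*1 - 6 = 12 - 6 = 6)
(-41*T(-2, 4))*f = -41*4*6 = -164*6 = -984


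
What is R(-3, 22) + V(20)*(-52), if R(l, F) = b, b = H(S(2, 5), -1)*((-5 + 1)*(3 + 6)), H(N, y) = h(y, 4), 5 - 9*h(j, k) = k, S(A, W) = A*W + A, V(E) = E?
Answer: -1044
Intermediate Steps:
S(A, W) = A + A*W
h(j, k) = 5/9 - k/9
H(N, y) = ⅑ (H(N, y) = 5/9 - ⅑*4 = 5/9 - 4/9 = ⅑)
b = -4 (b = ((-5 + 1)*(3 + 6))/9 = (-4*9)/9 = (⅑)*(-36) = -4)
R(l, F) = -4
R(-3, 22) + V(20)*(-52) = -4 + 20*(-52) = -4 - 1040 = -1044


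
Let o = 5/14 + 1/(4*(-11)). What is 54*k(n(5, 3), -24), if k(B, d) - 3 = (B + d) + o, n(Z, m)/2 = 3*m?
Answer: -22167/154 ≈ -143.94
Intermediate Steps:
n(Z, m) = 6*m (n(Z, m) = 2*(3*m) = 6*m)
o = 103/308 (o = 5*(1/14) + (¼)*(-1/11) = 5/14 - 1/44 = 103/308 ≈ 0.33442)
k(B, d) = 1027/308 + B + d (k(B, d) = 3 + ((B + d) + 103/308) = 3 + (103/308 + B + d) = 1027/308 + B + d)
54*k(n(5, 3), -24) = 54*(1027/308 + 6*3 - 24) = 54*(1027/308 + 18 - 24) = 54*(-821/308) = -22167/154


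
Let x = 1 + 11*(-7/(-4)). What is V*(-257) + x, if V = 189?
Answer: -194211/4 ≈ -48553.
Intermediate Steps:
x = 81/4 (x = 1 + 11*(-7*(-¼)) = 1 + 11*(7/4) = 1 + 77/4 = 81/4 ≈ 20.250)
V*(-257) + x = 189*(-257) + 81/4 = -48573 + 81/4 = -194211/4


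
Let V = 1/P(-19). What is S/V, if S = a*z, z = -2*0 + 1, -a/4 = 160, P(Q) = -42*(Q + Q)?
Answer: -1021440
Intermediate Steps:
P(Q) = -84*Q
a = -640 (a = -4*160 = -640)
z = 1 (z = 0 + 1 = 1)
S = -640 (S = -640*1 = -640)
V = 1/1596 (V = 1/(-84*(-19)) = 1/1596 ≈ 0.00062657)
S/V = -640/1/1596 = -640*1596 = -1021440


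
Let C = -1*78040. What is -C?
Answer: 78040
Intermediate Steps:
C = -78040
-C = -1*(-78040) = 78040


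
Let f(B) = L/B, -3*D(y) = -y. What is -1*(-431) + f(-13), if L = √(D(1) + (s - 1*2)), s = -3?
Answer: 431 - I*√42/39 ≈ 431.0 - 0.16617*I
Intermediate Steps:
D(y) = y/3 (D(y) = -(-1)*y/3 = y/3)
L = I*√42/3 (L = √((⅓)*1 + (-3 - 1*2)) = √(⅓ + (-3 - 2)) = √(⅓ - 5) = √(-14/3) = I*√42/3 ≈ 2.1602*I)
f(B) = I*√42/(3*B) (f(B) = (I*√42/3)/B = I*√42/(3*B))
-1*(-431) + f(-13) = -1*(-431) + (⅓)*I*√42/(-13) = 431 + (⅓)*I*√42*(-1/13) = 431 - I*√42/39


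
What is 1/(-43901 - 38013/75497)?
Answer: -75497/3314431810 ≈ -2.2778e-5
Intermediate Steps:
1/(-43901 - 38013/75497) = 1/(-3314431810/75497) = -75497/3314431810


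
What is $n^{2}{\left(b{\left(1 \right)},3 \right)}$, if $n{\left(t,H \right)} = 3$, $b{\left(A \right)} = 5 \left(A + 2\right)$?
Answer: $9$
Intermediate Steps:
$b{\left(A \right)} = 10 + 5 A$ ($b{\left(A \right)} = 5 \left(2 + A\right) = 10 + 5 A$)
$n^{2}{\left(b{\left(1 \right)},3 \right)} = 3^{2} = 9$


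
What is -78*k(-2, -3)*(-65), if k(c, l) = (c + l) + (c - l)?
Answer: -20280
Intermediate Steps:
k(c, l) = 2*c
-78*k(-2, -3)*(-65) = -156*(-2)*(-65) = -78*(-4)*(-65) = 312*(-65) = -20280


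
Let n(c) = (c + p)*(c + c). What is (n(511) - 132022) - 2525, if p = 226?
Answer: 618667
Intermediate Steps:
n(c) = 2*c*(226 + c) (n(c) = (c + 226)*(c + c) = (226 + c)*(2*c) = 2*c*(226 + c))
(n(511) - 132022) - 2525 = (2*511*(226 + 511) - 132022) - 2525 = (2*511*737 - 132022) - 2525 = (753214 - 132022) - 2525 = 621192 - 2525 = 618667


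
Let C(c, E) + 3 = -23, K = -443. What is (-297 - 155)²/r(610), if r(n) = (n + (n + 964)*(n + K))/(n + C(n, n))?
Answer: 29828384/65867 ≈ 452.86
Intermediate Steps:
C(c, E) = -26 (C(c, E) = -3 - 23 = -26)
r(n) = (n + (-443 + n)*(964 + n))/(-26 + n) (r(n) = (n + (n + 964)*(n - 443))/(n - 26) = (n + (964 + n)*(-443 + n))/(-26 + n) = (n + (-443 + n)*(964 + n))/(-26 + n))
(-297 - 155)²/r(610) = (-297 - 155)²/(((-427052 + 610² + 522*610)/(-26 + 610))) = (-452)²/(((-427052 + 372100 + 318420)/584)) = 204304/(((1/584)*263468)) = 204304/(65867/146) = 204304*(146/65867) = 29828384/65867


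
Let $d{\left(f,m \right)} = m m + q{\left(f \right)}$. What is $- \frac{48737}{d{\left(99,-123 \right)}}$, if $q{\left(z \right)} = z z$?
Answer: $- \frac{48737}{24930} \approx -1.955$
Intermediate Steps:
$q{\left(z \right)} = z^{2}$
$d{\left(f,m \right)} = f^{2} + m^{2}$ ($d{\left(f,m \right)} = m m + f^{2} = m^{2} + f^{2} = f^{2} + m^{2}$)
$- \frac{48737}{d{\left(99,-123 \right)}} = - \frac{48737}{99^{2} + \left(-123\right)^{2}} = - \frac{48737}{9801 + 15129} = - \frac{48737}{24930}$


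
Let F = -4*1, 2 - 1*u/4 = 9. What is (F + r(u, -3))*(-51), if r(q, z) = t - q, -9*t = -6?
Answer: -1258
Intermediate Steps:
t = ⅔ (t = -⅑*(-6) = ⅔ ≈ 0.66667)
u = -28 (u = 8 - 4*9 = 8 - 36 = -28)
F = -4
r(q, z) = ⅔ - q
(F + r(u, -3))*(-51) = (-4 + (⅔ - 1*(-28)))*(-51) = (-4 + (⅔ + 28))*(-51) = (-4 + 86/3)*(-51) = (74/3)*(-51) = -1258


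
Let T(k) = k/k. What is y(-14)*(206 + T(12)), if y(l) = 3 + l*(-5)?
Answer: 15111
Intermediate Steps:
y(l) = 3 - 5*l
T(k) = 1
y(-14)*(206 + T(12)) = (3 - 5*(-14))*(206 + 1) = (3 + 70)*207 = 73*207 = 15111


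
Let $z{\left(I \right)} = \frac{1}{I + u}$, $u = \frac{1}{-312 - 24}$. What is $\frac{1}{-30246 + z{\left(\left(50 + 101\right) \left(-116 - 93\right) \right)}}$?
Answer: $- \frac{10603825}{320723291286} \approx -3.3062 \cdot 10^{-5}$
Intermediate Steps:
$u = - \frac{1}{336}$ ($u = \frac{1}{-312 - 24} = \frac{1}{-336} = - \frac{1}{336} \approx -0.0029762$)
$z{\left(I \right)} = \frac{1}{- \frac{1}{336} + I}$ ($z{\left(I \right)} = \frac{1}{I - \frac{1}{336}} = \frac{1}{- \frac{1}{336} + I}$)
$\frac{1}{-30246 + z{\left(\left(50 + 101\right) \left(-116 - 93\right) \right)}} = \frac{1}{-30246 + \frac{336}{-1 + 336 \left(50 + 101\right) \left(-116 - 93\right)}} = \frac{1}{-30246 + \frac{336}{-1 + 336 \cdot 151 \left(-209\right)}} = \frac{1}{-30246 + \frac{336}{-1 + 336 \left(-31559\right)}} = \frac{1}{-30246 + \frac{336}{-1 - 10603824}} = \frac{1}{-30246 + \frac{336}{-10603825}} = \frac{1}{-30246 + 336 \left(- \frac{1}{10603825}\right)} = \frac{1}{-30246 - \frac{336}{10603825}} = \frac{1}{- \frac{320723291286}{10603825}} = - \frac{10603825}{320723291286}$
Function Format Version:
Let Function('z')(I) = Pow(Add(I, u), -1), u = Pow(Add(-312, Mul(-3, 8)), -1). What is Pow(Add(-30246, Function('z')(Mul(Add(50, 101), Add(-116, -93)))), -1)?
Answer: Rational(-10603825, 320723291286) ≈ -3.3062e-5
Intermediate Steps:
u = Rational(-1, 336) (u = Pow(Add(-312, -24), -1) = Pow(-336, -1) = Rational(-1, 336) ≈ -0.0029762)
Function('z')(I) = Pow(Add(Rational(-1, 336), I), -1) (Function('z')(I) = Pow(Add(I, Rational(-1, 336)), -1) = Pow(Add(Rational(-1, 336), I), -1))
Pow(Add(-30246, Function('z')(Mul(Add(50, 101), Add(-116, -93)))), -1) = Pow(Add(-30246, Mul(336, Pow(Add(-1, Mul(336, Mul(Add(50, 101), Add(-116, -93)))), -1))), -1) = Pow(Add(-30246, Mul(336, Pow(Add(-1, Mul(336, Mul(151, -209))), -1))), -1) = Pow(Add(-30246, Mul(336, Pow(Add(-1, Mul(336, -31559)), -1))), -1) = Pow(Add(-30246, Mul(336, Pow(Add(-1, -10603824), -1))), -1) = Pow(Add(-30246, Mul(336, Pow(-10603825, -1))), -1) = Pow(Add(-30246, Mul(336, Rational(-1, 10603825))), -1) = Pow(Add(-30246, Rational(-336, 10603825)), -1) = Pow(Rational(-320723291286, 10603825), -1) = Rational(-10603825, 320723291286)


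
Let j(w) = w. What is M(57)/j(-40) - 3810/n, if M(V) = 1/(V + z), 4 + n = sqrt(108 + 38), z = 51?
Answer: -6583693/56160 - 381*sqrt(146)/13 ≈ -471.36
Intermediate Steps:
n = -4 + sqrt(146) (n = -4 + sqrt(108 + 38) = -4 + sqrt(146) ≈ 8.0830)
M(V) = 1/(51 + V) (M(V) = 1/(V + 51) = 1/(51 + V))
M(57)/j(-40) - 3810/n = 1/((51 + 57)*(-40)) - 3810/(-4 + sqrt(146)) = -1/40/108 - 3810/(-4 + sqrt(146)) = (1/108)*(-1/40) - 3810/(-4 + sqrt(146)) = -1/4320 - 3810/(-4 + sqrt(146))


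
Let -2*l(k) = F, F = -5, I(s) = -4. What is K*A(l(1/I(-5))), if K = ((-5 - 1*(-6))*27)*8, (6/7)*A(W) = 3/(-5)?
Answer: -756/5 ≈ -151.20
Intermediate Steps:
l(k) = 5/2 (l(k) = -½*(-5) = 5/2)
A(W) = -7/10 (A(W) = 7*(3/(-5))/6 = 7*(3*(-⅕))/6 = (7/6)*(-⅗) = -7/10)
K = 216 (K = ((-5 + 6)*27)*8 = (1*27)*8 = 27*8 = 216)
K*A(l(1/I(-5))) = 216*(-7/10) = -756/5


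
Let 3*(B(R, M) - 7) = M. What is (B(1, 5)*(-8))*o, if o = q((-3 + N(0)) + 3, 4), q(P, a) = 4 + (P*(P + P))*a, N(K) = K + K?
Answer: -832/3 ≈ -277.33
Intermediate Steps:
N(K) = 2*K
B(R, M) = 7 + M/3
q(P, a) = 4 + 2*a*P² (q(P, a) = 4 + (P*(2*P))*a = 4 + (2*P²)*a = 4 + 2*a*P²)
o = 4 (o = 4 + 2*4*((-3 + 2*0) + 3)² = 4 + 2*4*((-3 + 0) + 3)² = 4 + 2*4*(-3 + 3)² = 4 + 2*4*0² = 4 + 2*4*0 = 4 + 0 = 4)
(B(1, 5)*(-8))*o = ((7 + (⅓)*5)*(-8))*4 = ((7 + 5/3)*(-8))*4 = ((26/3)*(-8))*4 = -208/3*4 = -832/3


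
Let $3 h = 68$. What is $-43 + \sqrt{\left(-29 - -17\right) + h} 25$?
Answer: $-43 + \frac{100 \sqrt{6}}{3} \approx 38.65$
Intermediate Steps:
$h = \frac{68}{3}$ ($h = \frac{1}{3} \cdot 68 = \frac{68}{3} \approx 22.667$)
$-43 + \sqrt{\left(-29 - -17\right) + h} 25 = -43 + \sqrt{\left(-29 - -17\right) + \frac{68}{3}} \cdot 25 = -43 + \sqrt{\left(-29 + 17\right) + \frac{68}{3}} \cdot 25 = -43 + \sqrt{-12 + \frac{68}{3}} \cdot 25 = -43 + \sqrt{\frac{32}{3}} \cdot 25 = -43 + \frac{4 \sqrt{6}}{3} \cdot 25 = -43 + \frac{100 \sqrt{6}}{3}$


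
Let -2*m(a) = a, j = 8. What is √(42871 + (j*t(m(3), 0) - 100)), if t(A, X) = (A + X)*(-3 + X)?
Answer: √42807 ≈ 206.90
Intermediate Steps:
m(a) = -a/2
t(A, X) = (-3 + X)*(A + X)
√(42871 + (j*t(m(3), 0) - 100)) = √(42871 + (8*(0² - (-3)*3/2 - 3*0 - ½*3*0) - 100)) = √(42871 + (8*(0 - 3*(-3/2) + 0 - 3/2*0) - 100)) = √(42871 + (8*(0 + 9/2 + 0 + 0) - 100)) = √(42871 + (8*(9/2) - 100)) = √(42871 + (36 - 100)) = √(42871 - 64) = √42807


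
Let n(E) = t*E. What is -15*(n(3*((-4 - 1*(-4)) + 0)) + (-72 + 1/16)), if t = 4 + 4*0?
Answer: 17265/16 ≈ 1079.1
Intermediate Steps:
t = 4 (t = 4 + 0 = 4)
n(E) = 4*E
-15*(n(3*((-4 - 1*(-4)) + 0)) + (-72 + 1/16)) = -15*(4*(3*((-4 - 1*(-4)) + 0)) + (-72 + 1/16)) = -15*(4*(3*((-4 + 4) + 0)) + (-72 + 1/16)) = -15*(4*(3*(0 + 0)) - 1151/16) = -15*(4*(3*0) - 1151/16) = -15*(4*0 - 1151/16) = -15*(0 - 1151/16) = -15*(-1151/16) = 17265/16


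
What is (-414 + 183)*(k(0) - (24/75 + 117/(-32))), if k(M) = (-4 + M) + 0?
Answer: 122661/800 ≈ 153.33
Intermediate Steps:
k(M) = -4 + M
(-414 + 183)*(k(0) - (24/75 + 117/(-32))) = (-414 + 183)*((-4 + 0) - (24/75 + 117/(-32))) = -231*(-4 - (24*(1/75) + 117*(-1/32))) = -231*(-4 - (8/25 - 117/32)) = -231*(-4 - 1*(-2669/800)) = -231*(-4 + 2669/800) = -231*(-531/800) = 122661/800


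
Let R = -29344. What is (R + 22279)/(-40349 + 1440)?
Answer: 7065/38909 ≈ 0.18158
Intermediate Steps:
(R + 22279)/(-40349 + 1440) = (-29344 + 22279)/(-40349 + 1440) = -7065/(-38909) = -7065*(-1/38909) = 7065/38909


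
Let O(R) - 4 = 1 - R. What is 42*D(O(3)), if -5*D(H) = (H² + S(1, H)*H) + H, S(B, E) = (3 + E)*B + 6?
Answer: -1176/5 ≈ -235.20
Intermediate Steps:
S(B, E) = 6 + B*(3 + E) (S(B, E) = B*(3 + E) + 6 = 6 + B*(3 + E))
O(R) = 5 - R (O(R) = 4 + (1 - R) = 5 - R)
D(H) = -H/5 - H²/5 - H*(9 + H)/5 (D(H) = -((H² + (6 + 3*1 + 1*H)*H) + H)/5 = -((H² + (6 + 3 + H)*H) + H)/5 = -((H² + (9 + H)*H) + H)/5 = -((H² + H*(9 + H)) + H)/5 = -(H + H² + H*(9 + H))/5 = -H/5 - H²/5 - H*(9 + H)/5)
42*D(O(3)) = 42*(-2*(5 - 1*3)*(5 + (5 - 1*3))/5) = 42*(-2*(5 - 3)*(5 + (5 - 3))/5) = 42*(-⅖*2*(5 + 2)) = 42*(-⅖*2*7) = 42*(-28/5) = -1176/5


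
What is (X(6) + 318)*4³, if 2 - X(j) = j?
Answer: 20096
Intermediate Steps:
X(j) = 2 - j
(X(6) + 318)*4³ = ((2 - 1*6) + 318)*4³ = ((2 - 6) + 318)*64 = (-4 + 318)*64 = 314*64 = 20096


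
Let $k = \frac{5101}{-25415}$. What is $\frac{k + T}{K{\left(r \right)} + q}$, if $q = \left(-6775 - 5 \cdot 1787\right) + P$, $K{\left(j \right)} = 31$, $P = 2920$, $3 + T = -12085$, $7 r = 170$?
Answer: $\frac{102407207}{108089995} \approx 0.94743$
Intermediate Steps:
$r = \frac{170}{7}$ ($r = \frac{1}{7} \cdot 170 = \frac{170}{7} \approx 24.286$)
$T = -12088$ ($T = -3 - 12085 = -12088$)
$k = - \frac{5101}{25415}$ ($k = 5101 \left(- \frac{1}{25415}\right) = - \frac{5101}{25415} \approx -0.20071$)
$q = -12790$ ($q = \left(-6775 - 5 \cdot 1787\right) + 2920 = \left(-6775 - 8935\right) + 2920 = -15710 + 2920 = -12790$)
$\frac{k + T}{K{\left(r \right)} + q} = \frac{- \frac{5101}{25415} - 12088}{31 - 12790} = - \frac{307221621}{25415 \left(-12759\right)} = \left(- \frac{307221621}{25415}\right) \left(- \frac{1}{12759}\right) = \frac{102407207}{108089995}$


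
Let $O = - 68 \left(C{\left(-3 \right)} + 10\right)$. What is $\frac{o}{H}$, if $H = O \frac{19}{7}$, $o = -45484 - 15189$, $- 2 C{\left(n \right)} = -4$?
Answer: $\frac{24983}{912} \approx 27.394$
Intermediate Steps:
$C{\left(n \right)} = 2$ ($C{\left(n \right)} = \left(- \frac{1}{2}\right) \left(-4\right) = 2$)
$O = -816$ ($O = - 68 \left(2 + 10\right) = \left(-68\right) 12 = -816$)
$o = -60673$
$H = - \frac{15504}{7}$ ($H = - 816 \cdot \frac{19}{7} = - 816 \cdot 19 \cdot \frac{1}{7} = \left(-816\right) \frac{19}{7} = - \frac{15504}{7} \approx -2214.9$)
$\frac{o}{H} = - \frac{60673}{- \frac{15504}{7}} = \left(-60673\right) \left(- \frac{7}{15504}\right) = \frac{24983}{912}$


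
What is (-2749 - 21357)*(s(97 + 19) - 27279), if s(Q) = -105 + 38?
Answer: 659202676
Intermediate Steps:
s(Q) = -67
(-2749 - 21357)*(s(97 + 19) - 27279) = (-2749 - 21357)*(-67 - 27279) = -24106*(-27346) = 659202676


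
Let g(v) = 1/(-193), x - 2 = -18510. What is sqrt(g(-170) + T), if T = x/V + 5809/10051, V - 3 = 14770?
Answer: I*sqrt(1055744748103344706)/1245969593 ≈ 0.82465*I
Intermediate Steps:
V = 14773 (V = 3 + 14770 = 14773)
x = -18508 (x = 2 - 18510 = -18508)
g(v) = -1/193
T = -100207551/148483423 (T = -18508/14773 + 5809/10051 = -100207551/148483423 ≈ -0.67487)
sqrt(g(-170) + T) = sqrt(-1/193 - 100207551/148483423) = sqrt(-19488540766/28657300639) = I*sqrt(1055744748103344706)/1245969593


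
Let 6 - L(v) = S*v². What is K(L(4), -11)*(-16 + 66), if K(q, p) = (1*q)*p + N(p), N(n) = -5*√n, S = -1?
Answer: -12100 - 250*I*√11 ≈ -12100.0 - 829.16*I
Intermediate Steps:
L(v) = 6 + v² (L(v) = 6 - (-1)*v² = 6 + v²)
K(q, p) = -5*√p + p*q (K(q, p) = (1*q)*p - 5*√p = q*p - 5*√p = p*q - 5*√p = -5*√p + p*q)
K(L(4), -11)*(-16 + 66) = (-5*I*√11 - 11*(6 + 4²))*(-16 + 66) = (-5*I*√11 - 11*(6 + 16))*50 = (-5*I*√11 - 11*22)*50 = (-5*I*√11 - 242)*50 = (-242 - 5*I*√11)*50 = -12100 - 250*I*√11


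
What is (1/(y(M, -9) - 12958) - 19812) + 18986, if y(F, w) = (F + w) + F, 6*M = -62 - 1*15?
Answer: -32195831/38978 ≈ -826.00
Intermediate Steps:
M = -77/6 (M = (-62 - 1*15)/6 = (-62 - 15)/6 = (⅙)*(-77) = -77/6 ≈ -12.833)
y(F, w) = w + 2*F
(1/(y(M, -9) - 12958) - 19812) + 18986 = (1/((-9 + 2*(-77/6)) - 12958) - 19812) + 18986 = (1/((-9 - 77/3) - 12958) - 19812) + 18986 = (1/(-104/3 - 12958) - 19812) + 18986 = (1/(-38978/3) - 19812) + 18986 = (-3/38978 - 19812) + 18986 = -772232139/38978 + 18986 = -32195831/38978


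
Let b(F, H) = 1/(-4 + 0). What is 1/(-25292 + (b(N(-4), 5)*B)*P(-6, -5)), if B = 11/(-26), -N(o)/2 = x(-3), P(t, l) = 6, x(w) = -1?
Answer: -52/1315151 ≈ -3.9539e-5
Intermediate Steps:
N(o) = 2 (N(o) = -2*(-1) = 2)
B = -11/26 (B = 11*(-1/26) = -11/26 ≈ -0.42308)
b(F, H) = -¼ (b(F, H) = 1/(-4) = -¼)
1/(-25292 + (b(N(-4), 5)*B)*P(-6, -5)) = 1/(-25292 - ¼*(-11/26)*6) = 1/(-25292 + (11/104)*6) = 1/(-25292 + 33/52) = 1/(-1315151/52) = -52/1315151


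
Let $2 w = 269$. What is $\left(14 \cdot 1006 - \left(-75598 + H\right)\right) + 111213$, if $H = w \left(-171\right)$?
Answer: $\frac{447789}{2} \approx 2.2389 \cdot 10^{5}$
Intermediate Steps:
$w = \frac{269}{2}$ ($w = \frac{1}{2} \cdot 269 = \frac{269}{2} \approx 134.5$)
$H = - \frac{45999}{2}$ ($H = \frac{269}{2} \left(-171\right) = - \frac{45999}{2} \approx -23000.0$)
$\left(14 \cdot 1006 - \left(-75598 + H\right)\right) + 111213 = \left(14 \cdot 1006 + \left(75598 - - \frac{45999}{2}\right)\right) + 111213 = \left(14084 + \left(75598 + \frac{45999}{2}\right)\right) + 111213 = \left(14084 + \frac{197195}{2}\right) + 111213 = \frac{225363}{2} + 111213 = \frac{447789}{2}$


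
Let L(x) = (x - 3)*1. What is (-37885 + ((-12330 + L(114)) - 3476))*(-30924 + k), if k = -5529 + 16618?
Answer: 1062759300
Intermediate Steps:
L(x) = -3 + x (L(x) = (-3 + x)*1 = -3 + x)
k = 11089
(-37885 + ((-12330 + L(114)) - 3476))*(-30924 + k) = (-37885 + ((-12330 + (-3 + 114)) - 3476))*(-30924 + 11089) = (-37885 + ((-12330 + 111) - 3476))*(-19835) = (-37885 + (-12219 - 3476))*(-19835) = (-37885 - 15695)*(-19835) = -53580*(-19835) = 1062759300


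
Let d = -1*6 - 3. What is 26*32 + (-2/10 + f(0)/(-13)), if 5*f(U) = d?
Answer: 54076/65 ≈ 831.94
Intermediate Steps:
d = -9 (d = -6 - 3 = -9)
f(U) = -9/5 (f(U) = (1/5)*(-9) = -9/5)
26*32 + (-2/10 + f(0)/(-13)) = 26*32 + (-2/10 - 9/5/(-13)) = 832 + (-2*1/10 - 9/5*(-1/13)) = 832 + (-1/5 + 9/65) = 832 - 4/65 = 54076/65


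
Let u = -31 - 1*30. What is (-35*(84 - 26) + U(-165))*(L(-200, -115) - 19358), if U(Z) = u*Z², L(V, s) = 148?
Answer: 31941523550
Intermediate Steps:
u = -61 (u = -31 - 30 = -61)
U(Z) = -61*Z²
(-35*(84 - 26) + U(-165))*(L(-200, -115) - 19358) = (-35*(84 - 26) - 61*(-165)²)*(148 - 19358) = (-35*58 - 61*27225)*(-19210) = (-2030 - 1660725)*(-19210) = -1662755*(-19210) = 31941523550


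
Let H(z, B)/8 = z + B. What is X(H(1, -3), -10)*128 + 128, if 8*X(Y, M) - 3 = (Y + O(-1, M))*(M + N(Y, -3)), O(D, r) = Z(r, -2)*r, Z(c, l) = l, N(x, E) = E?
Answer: -656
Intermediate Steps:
H(z, B) = 8*B + 8*z (H(z, B) = 8*(z + B) = 8*(B + z) = 8*B + 8*z)
O(D, r) = -2*r
X(Y, M) = 3/8 + (-3 + M)*(Y - 2*M)/8 (X(Y, M) = 3/8 + ((Y - 2*M)*(M - 3))/8 = 3/8 + ((Y - 2*M)*(-3 + M))/8 = 3/8 + ((-3 + M)*(Y - 2*M))/8 = 3/8 + (-3 + M)*(Y - 2*M)/8)
X(H(1, -3), -10)*128 + 128 = (3/8 - 3*(8*(-3) + 8*1)/8 - 1/4*(-10)**2 + (3/4)*(-10) + (1/8)*(-10)*(8*(-3) + 8*1))*128 + 128 = (3/8 - 3*(-24 + 8)/8 - 1/4*100 - 15/2 + (1/8)*(-10)*(-24 + 8))*128 + 128 = (3/8 - 3/8*(-16) - 25 - 15/2 + (1/8)*(-10)*(-16))*128 + 128 = (3/8 + 6 - 25 - 15/2 + 20)*128 + 128 = -49/8*128 + 128 = -784 + 128 = -656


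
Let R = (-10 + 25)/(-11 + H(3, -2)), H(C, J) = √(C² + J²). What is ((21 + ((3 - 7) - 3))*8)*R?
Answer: -1540/9 - 140*√13/9 ≈ -227.20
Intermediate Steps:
R = 15/(-11 + √13) (R = (-10 + 25)/(-11 + √(3² + (-2)²)) = 15/(-11 + √(9 + 4)) = 15/(-11 + √13) ≈ -2.0285)
((21 + ((3 - 7) - 3))*8)*R = ((21 + ((3 - 7) - 3))*8)*(-55/36 - 5*√13/36) = ((21 + (-4 - 3))*8)*(-55/36 - 5*√13/36) = ((21 - 7)*8)*(-55/36 - 5*√13/36) = (14*8)*(-55/36 - 5*√13/36) = 112*(-55/36 - 5*√13/36) = -1540/9 - 140*√13/9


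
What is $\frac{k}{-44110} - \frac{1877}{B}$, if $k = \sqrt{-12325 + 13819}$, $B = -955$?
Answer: $\frac{1877}{955} - \frac{3 \sqrt{166}}{44110} \approx 1.9646$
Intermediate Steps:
$k = 3 \sqrt{166}$ ($k = \sqrt{1494} = 3 \sqrt{166} \approx 38.652$)
$\frac{k}{-44110} - \frac{1877}{B} = \frac{3 \sqrt{166}}{-44110} - \frac{1877}{-955} = 3 \sqrt{166} \left(- \frac{1}{44110}\right) - - \frac{1877}{955} = - \frac{3 \sqrt{166}}{44110} + \frac{1877}{955} = \frac{1877}{955} - \frac{3 \sqrt{166}}{44110}$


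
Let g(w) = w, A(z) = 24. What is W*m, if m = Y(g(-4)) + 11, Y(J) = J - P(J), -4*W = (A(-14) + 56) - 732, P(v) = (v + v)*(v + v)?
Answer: -9291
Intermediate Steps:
P(v) = 4*v² (P(v) = (2*v)*(2*v) = 4*v²)
W = 163 (W = -((24 + 56) - 732)/4 = -(80 - 732)/4 = -¼*(-652) = 163)
Y(J) = J - 4*J²
m = -57 (m = -4*(1 - 4*(-4)) + 11 = -4*(1 + 16) + 11 = -4*17 + 11 = -68 + 11 = -57)
W*m = 163*(-57) = -9291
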